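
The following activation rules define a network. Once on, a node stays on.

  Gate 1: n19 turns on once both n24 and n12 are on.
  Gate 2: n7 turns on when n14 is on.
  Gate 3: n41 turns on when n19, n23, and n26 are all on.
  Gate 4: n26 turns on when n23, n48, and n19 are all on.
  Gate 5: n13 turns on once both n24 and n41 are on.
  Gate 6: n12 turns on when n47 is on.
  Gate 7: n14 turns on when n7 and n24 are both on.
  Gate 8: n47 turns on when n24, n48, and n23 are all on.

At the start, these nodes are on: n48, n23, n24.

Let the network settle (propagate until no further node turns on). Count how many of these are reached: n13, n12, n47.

3

Gate 8: n24, n48, and n23 on → n47 on.
n47 is on, so n12 turns on (Gate 6).
n24 and n12 are on, so n19 turns on (Gate 1).
Gate 4: n23, n48, and n19 on → n26 on.
Gate 3: n19, n23, and n26 on → n41 on.
Gate 5: n24 and n41 on → n13 on.
n13: reached.
n12: reached.
n47: reached.
All 3 are reached.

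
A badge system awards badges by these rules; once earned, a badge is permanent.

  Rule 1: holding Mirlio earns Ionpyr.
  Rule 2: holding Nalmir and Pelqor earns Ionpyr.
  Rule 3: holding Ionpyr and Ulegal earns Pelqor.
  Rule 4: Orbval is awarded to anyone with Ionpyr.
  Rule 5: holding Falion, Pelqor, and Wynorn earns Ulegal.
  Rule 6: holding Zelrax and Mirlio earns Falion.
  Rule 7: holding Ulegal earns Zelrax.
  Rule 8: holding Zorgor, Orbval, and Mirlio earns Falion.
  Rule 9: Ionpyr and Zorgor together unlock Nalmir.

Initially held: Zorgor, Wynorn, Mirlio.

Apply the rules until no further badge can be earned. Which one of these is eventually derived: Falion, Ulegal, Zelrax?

With Mirlio, Ionpyr is earned (Rule 1).
With Ionpyr, Orbval is earned (Rule 4).
With Zorgor, Orbval, and Mirlio, Falion is earned (Rule 8).
Ulegal would need Falion, Pelqor, and Wynorn (Rule 5), but Pelqor is never earned. Zelrax would need Ulegal (Rule 7), but Ulegal is never earned.

Falion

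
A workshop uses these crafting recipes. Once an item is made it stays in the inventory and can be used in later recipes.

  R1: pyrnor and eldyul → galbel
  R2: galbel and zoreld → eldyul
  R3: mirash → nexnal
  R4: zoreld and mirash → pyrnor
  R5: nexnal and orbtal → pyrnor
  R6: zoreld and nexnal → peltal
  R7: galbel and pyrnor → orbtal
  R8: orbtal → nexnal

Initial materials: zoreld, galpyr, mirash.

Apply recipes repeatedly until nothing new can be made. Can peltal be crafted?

Yes

Using R3, mirash makes nexnal.
zoreld and nexnal → peltal (R6).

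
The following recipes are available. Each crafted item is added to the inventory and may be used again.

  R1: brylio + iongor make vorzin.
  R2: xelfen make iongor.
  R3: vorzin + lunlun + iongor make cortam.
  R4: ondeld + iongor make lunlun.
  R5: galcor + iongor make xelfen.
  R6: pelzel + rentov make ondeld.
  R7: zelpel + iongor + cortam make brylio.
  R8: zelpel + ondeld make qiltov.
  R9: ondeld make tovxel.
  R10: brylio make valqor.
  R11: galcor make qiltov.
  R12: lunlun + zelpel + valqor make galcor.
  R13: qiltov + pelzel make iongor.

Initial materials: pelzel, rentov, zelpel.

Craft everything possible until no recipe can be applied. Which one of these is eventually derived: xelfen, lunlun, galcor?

Using R6, pelzel and rentov make ondeld.
zelpel + ondeld → qiltov (R8).
Using R13, qiltov and pelzel make iongor.
Using R4, ondeld and iongor make lunlun.
galcor would need lunlun, zelpel, and valqor (R12), but valqor is never obtained. xelfen would need galcor and iongor (R5), but galcor is never obtained.

lunlun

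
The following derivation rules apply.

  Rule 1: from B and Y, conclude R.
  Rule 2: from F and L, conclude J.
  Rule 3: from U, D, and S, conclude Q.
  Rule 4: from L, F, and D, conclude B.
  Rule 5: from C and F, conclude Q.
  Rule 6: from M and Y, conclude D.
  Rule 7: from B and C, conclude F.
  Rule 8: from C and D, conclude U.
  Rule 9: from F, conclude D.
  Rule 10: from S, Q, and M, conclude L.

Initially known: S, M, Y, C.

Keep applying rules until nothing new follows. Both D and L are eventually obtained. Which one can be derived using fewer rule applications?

D

D: From M and Y, Rule 6 gives D. [1 rule application]
L: From M and Y, Rule 6 gives D. C and D hold, so U follows (Rule 8). From U, D, and S, Rule 3 gives Q. S, Q, and M hold, so L follows (Rule 10). [4 rule applications]
D needs fewer.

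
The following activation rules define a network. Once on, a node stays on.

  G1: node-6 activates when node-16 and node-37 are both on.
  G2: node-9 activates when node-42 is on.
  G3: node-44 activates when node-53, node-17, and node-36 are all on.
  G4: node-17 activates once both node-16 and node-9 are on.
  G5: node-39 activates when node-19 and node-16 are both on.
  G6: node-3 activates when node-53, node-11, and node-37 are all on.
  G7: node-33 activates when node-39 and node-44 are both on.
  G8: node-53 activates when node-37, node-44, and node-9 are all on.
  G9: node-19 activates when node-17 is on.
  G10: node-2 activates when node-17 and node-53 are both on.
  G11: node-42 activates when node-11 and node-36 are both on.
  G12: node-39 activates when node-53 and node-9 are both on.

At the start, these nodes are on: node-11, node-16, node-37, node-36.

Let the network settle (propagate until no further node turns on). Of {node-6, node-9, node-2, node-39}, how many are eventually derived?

3

node-16 and node-37 are on, so node-6 activates (G1).
G11: node-11 and node-36 on → node-42 on.
G2: node-42 on → node-9 on.
node-16 and node-9 are on, so node-17 activates (G4).
node-17 is on, so node-19 activates (G9).
node-19 and node-16 are on, so node-39 activates (G5).
node-6: reached.
node-9: reached.
node-2 would need node-17 and node-53 (G10), but node-53 never turns on.
node-39: reached.
Reached: node-6, node-9, and node-39 — 3 of the 4.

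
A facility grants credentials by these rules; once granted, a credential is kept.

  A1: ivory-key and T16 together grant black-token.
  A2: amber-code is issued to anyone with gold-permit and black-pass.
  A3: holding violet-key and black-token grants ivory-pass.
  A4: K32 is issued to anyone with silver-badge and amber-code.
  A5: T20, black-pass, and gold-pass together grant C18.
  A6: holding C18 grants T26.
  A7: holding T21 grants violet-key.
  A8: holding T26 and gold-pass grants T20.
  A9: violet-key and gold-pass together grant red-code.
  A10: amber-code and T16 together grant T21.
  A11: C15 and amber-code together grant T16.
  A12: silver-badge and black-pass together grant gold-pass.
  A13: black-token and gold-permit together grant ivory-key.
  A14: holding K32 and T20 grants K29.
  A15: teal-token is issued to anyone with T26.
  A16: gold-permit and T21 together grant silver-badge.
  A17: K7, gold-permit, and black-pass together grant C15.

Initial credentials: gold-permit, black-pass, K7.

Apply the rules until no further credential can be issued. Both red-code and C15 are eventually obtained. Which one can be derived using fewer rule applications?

C15

C15: Holding K7, gold-permit, and black-pass grants C15 (A17). [1 rule application]
red-code: Holding gold-permit and black-pass grants amber-code (A2). Holding K7, gold-permit, and black-pass grants C15 (A17). Holding C15 and amber-code grants T16 (A11). Holding amber-code and T16 grants T21 (A10). Holding T21 grants violet-key (A7). Holding gold-permit and T21 grants silver-badge (A16). Holding silver-badge and black-pass grants gold-pass (A12). Holding violet-key and gold-pass grants red-code (A9). [8 rule applications]
C15 needs fewer.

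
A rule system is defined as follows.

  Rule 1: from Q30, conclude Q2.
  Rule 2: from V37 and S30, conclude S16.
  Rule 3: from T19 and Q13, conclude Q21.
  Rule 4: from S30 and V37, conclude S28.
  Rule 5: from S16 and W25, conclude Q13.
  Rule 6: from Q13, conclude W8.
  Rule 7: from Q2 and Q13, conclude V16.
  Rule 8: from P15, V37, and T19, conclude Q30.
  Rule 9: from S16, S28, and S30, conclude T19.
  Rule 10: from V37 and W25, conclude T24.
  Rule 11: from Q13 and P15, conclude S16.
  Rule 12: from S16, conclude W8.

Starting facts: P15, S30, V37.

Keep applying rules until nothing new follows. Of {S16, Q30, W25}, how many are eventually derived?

V37 and S30 hold, so S16 follows (Rule 2).
S30 and V37 hold, so S28 follows (Rule 4).
From S16, S28, and S30, Rule 9 gives T19.
From P15, V37, and T19, Rule 8 gives Q30.
S16: reached.
Q30: reached.
No rule produces W25, and it is not given.
Reached: S16 and Q30 — 2 of the 3.

2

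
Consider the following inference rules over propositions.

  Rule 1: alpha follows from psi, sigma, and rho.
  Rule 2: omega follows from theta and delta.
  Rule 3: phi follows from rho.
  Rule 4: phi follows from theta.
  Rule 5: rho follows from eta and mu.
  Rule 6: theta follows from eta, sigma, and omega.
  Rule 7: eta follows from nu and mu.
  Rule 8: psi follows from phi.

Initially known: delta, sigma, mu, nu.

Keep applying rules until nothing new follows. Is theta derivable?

theta would need eta, sigma, and omega (Rule 6), but omega is never established.

No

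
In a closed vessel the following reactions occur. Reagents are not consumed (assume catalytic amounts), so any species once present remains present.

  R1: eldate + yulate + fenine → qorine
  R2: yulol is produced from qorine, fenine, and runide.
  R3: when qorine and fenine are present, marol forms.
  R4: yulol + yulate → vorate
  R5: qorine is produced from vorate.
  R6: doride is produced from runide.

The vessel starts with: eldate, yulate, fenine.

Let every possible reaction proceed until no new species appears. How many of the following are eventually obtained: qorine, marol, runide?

eldate, yulate, and fenine present → qorine forms (R1).
qorine and fenine present → marol forms (R3).
qorine: reached.
marol: reached.
No rule produces runide, and it is not given.
Reached: qorine and marol — 2 of the 3.

2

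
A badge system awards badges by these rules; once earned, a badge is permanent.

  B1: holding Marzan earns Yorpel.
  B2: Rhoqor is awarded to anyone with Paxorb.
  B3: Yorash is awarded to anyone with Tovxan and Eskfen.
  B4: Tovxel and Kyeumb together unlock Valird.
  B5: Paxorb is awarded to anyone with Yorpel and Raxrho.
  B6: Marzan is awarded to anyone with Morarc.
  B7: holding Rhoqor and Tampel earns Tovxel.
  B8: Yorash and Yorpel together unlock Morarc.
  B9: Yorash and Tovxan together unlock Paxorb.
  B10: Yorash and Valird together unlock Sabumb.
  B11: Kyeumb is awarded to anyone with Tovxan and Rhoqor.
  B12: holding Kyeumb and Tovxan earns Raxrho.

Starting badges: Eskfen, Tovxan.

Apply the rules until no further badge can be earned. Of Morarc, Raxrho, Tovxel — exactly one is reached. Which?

Raxrho

With Tovxan and Eskfen, Yorash is earned (B3).
With Yorash and Tovxan, Paxorb is earned (B9).
With Paxorb, Rhoqor is earned (B2).
With Tovxan and Rhoqor, Kyeumb is earned (B11).
With Kyeumb and Tovxan, Raxrho is earned (B12).
Morarc would need Yorash and Yorpel (B8), but Yorpel is never earned. Tovxel would need Rhoqor and Tampel (B7), but Tampel is never earned.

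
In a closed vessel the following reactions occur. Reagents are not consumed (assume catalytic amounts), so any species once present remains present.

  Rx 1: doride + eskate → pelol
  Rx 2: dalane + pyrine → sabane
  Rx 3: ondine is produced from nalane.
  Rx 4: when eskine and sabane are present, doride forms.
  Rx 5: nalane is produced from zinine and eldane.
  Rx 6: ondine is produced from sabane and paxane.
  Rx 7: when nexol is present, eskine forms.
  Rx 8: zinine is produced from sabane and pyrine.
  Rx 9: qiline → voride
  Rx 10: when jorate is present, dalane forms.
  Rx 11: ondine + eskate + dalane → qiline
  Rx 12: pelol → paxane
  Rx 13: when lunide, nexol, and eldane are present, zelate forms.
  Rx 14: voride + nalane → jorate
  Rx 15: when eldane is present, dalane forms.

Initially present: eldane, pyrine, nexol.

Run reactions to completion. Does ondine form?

eldane present → dalane forms (Rx 15).
dalane and pyrine present → sabane forms (Rx 2).
sabane and pyrine present → zinine forms (Rx 8).
zinine and eldane present → nalane forms (Rx 5).
nalane present → ondine forms (Rx 3).

Yes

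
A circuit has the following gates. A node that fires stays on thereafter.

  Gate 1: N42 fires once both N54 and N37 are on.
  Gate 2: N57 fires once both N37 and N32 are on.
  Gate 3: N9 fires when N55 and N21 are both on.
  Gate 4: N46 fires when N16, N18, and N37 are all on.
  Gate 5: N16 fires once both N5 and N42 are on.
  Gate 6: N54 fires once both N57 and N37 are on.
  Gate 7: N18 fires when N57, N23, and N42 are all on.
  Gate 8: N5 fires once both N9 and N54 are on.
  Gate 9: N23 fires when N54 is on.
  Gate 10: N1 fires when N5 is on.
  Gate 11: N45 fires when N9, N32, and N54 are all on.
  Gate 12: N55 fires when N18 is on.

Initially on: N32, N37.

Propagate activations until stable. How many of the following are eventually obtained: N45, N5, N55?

N37 and N32 are on, so N57 fires (Gate 2).
N57 and N37 are on, so N54 fires (Gate 6).
Gate 1: N54 and N37 on → N42 on.
N54 is on, so N23 fires (Gate 9).
N57, N23, and N42 are on, so N18 fires (Gate 7).
Gate 12: N18 on → N55 on.
N45 would need N9, N32, and N54 (Gate 11), but N9 never turns on.
N5 would need N9 and N54 (Gate 8), but N9 never turns on.
N55: reached.
Reached: N55 — 1 of the 3.

1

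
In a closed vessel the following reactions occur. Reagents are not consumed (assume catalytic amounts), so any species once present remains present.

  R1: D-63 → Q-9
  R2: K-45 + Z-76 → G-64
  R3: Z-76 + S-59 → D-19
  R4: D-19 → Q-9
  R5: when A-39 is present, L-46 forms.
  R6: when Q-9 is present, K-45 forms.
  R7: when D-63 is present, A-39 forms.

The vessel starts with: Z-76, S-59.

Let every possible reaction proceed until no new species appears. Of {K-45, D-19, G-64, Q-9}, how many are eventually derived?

4

Z-76 and S-59 present → D-19 forms (R3).
D-19 present → Q-9 forms (R4).
Q-9 present → K-45 forms (R6).
K-45 and Z-76 present → G-64 forms (R2).
K-45: reached.
D-19: reached.
G-64: reached.
Q-9: reached.
All 4 are reached.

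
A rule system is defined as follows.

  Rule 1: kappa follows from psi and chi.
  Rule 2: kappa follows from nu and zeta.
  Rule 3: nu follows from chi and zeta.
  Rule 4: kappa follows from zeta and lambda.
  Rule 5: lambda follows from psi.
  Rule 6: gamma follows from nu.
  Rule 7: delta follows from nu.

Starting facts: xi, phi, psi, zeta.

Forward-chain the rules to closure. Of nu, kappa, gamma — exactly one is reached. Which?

kappa

From psi, Rule 5 gives lambda.
zeta and lambda hold, so kappa follows (Rule 4).
nu would need chi and zeta (Rule 3), but chi is never established. gamma would need nu (Rule 6), but nu is never established.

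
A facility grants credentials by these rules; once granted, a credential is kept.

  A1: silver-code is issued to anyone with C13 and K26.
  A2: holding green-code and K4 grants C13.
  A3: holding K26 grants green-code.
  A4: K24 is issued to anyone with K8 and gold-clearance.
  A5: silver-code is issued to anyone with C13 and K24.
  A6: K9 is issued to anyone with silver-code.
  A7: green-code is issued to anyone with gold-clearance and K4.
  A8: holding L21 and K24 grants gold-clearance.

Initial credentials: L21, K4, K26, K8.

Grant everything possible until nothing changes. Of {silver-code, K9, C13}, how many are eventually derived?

Holding K26 grants green-code (A3).
Holding green-code and K4 grants C13 (A2).
Holding C13 and K26 grants silver-code (A1).
Holding silver-code grants K9 (A6).
silver-code: reached.
K9: reached.
C13: reached.
All 3 are reached.

3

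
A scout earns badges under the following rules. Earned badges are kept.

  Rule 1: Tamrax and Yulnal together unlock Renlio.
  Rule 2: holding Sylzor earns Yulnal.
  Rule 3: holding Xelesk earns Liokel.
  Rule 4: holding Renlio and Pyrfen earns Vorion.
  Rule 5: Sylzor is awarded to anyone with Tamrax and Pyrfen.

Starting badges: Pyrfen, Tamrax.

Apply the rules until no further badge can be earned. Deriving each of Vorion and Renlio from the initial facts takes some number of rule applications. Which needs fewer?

Renlio: With Tamrax and Pyrfen, Sylzor is earned (Rule 5). With Sylzor, Yulnal is earned (Rule 2). With Tamrax and Yulnal, Renlio is earned (Rule 1). [3 rule applications]
Vorion: With Tamrax and Pyrfen, Sylzor is earned (Rule 5). With Sylzor, Yulnal is earned (Rule 2). With Tamrax and Yulnal, Renlio is earned (Rule 1). With Renlio and Pyrfen, Vorion is earned (Rule 4). [4 rule applications]
Renlio needs fewer.

Renlio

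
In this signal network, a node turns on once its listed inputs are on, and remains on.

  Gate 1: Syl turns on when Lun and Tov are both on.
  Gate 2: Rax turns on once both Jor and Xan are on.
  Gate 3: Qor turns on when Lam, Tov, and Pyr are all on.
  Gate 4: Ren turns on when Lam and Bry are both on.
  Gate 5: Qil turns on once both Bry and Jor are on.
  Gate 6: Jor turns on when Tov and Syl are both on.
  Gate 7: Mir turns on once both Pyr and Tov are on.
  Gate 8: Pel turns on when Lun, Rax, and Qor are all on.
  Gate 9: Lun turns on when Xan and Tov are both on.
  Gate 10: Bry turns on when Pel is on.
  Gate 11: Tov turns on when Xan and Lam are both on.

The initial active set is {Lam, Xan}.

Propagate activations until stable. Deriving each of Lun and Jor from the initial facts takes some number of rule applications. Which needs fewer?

Lun: Gate 11: Xan and Lam on → Tov on. Xan and Tov are on, so Lun turns on (Gate 9). [2 rule applications]
Jor: Gate 11: Xan and Lam on → Tov on. Gate 9: Xan and Tov on → Lun on. Lun and Tov are on, so Syl turns on (Gate 1). Gate 6: Tov and Syl on → Jor on. [4 rule applications]
Lun needs fewer.

Lun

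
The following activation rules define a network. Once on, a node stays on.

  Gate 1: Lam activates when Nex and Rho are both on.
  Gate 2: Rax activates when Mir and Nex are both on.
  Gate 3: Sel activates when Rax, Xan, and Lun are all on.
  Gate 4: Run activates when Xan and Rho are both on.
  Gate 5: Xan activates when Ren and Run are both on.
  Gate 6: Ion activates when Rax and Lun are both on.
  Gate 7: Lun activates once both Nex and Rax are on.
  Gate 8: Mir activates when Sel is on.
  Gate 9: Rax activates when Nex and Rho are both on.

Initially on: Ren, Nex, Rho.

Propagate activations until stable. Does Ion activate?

Nex and Rho are on, so Rax activates (Gate 9).
Gate 7: Nex and Rax on → Lun on.
Rax and Lun are on, so Ion activates (Gate 6).

Yes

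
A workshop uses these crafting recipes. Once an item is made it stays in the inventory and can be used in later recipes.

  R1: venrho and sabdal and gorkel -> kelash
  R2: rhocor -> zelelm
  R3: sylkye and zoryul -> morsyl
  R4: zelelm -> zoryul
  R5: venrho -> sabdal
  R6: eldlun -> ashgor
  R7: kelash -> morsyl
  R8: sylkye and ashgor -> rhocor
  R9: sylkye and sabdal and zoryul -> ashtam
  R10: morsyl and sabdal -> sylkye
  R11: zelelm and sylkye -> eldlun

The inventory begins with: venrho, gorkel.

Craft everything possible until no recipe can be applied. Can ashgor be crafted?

No

ashgor would need eldlun (R6), but eldlun is never obtained.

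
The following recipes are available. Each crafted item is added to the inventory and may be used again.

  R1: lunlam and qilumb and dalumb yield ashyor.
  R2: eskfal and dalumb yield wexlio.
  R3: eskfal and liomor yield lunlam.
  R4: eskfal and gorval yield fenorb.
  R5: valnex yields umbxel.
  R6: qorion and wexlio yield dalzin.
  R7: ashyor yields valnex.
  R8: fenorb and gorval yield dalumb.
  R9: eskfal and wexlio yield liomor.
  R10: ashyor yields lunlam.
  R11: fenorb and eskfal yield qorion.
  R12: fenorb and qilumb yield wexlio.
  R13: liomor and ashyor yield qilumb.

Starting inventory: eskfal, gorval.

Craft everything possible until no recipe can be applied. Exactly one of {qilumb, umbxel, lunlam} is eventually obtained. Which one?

eskfal and gorval → fenorb (R4).
Using R8, fenorb and gorval make dalumb.
Using R2, eskfal and dalumb make wexlio.
eskfal and wexlio → liomor (R9).
Using R3, eskfal and liomor make lunlam.
umbxel would need valnex (R5), but valnex is never obtained. qilumb would need liomor and ashyor (R13), but ashyor is never obtained.

lunlam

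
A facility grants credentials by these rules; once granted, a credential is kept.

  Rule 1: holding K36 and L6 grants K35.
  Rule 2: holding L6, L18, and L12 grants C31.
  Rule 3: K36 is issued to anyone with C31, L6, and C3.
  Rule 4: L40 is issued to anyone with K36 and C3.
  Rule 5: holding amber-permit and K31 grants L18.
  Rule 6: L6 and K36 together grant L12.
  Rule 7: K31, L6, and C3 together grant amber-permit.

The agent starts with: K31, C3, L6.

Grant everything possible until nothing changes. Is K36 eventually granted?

K36 would need C31, L6, and C3 (Rule 3), but C31 is never granted.

No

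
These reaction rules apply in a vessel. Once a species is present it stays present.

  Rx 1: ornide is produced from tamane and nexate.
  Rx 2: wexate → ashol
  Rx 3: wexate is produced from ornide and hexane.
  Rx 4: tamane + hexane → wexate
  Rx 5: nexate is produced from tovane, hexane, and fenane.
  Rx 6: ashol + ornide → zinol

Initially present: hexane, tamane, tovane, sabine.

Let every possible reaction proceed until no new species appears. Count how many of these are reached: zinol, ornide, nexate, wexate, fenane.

1

tamane and hexane present → wexate forms (Rx 4).
zinol would need ashol and ornide (Rx 6), but ornide never forms.
ornide would need tamane and nexate (Rx 1), but nexate never forms.
nexate would need tovane, hexane, and fenane (Rx 5), but fenane never forms.
wexate: reached.
No rule produces fenane, and it is not given.
Reached: wexate — 1 of the 5.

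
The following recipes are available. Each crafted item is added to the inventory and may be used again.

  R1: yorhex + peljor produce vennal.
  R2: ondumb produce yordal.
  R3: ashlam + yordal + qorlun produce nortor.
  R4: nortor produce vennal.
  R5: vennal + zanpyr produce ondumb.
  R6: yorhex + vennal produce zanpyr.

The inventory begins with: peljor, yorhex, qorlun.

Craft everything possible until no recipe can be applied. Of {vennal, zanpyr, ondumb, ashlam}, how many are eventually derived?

3

yorhex + peljor → vennal (R1).
yorhex + vennal → zanpyr (R6).
Using R5, vennal and zanpyr make ondumb.
vennal: reached.
zanpyr: reached.
ondumb: reached.
No rule produces ashlam, and it is not given.
Reached: vennal, zanpyr, and ondumb — 3 of the 4.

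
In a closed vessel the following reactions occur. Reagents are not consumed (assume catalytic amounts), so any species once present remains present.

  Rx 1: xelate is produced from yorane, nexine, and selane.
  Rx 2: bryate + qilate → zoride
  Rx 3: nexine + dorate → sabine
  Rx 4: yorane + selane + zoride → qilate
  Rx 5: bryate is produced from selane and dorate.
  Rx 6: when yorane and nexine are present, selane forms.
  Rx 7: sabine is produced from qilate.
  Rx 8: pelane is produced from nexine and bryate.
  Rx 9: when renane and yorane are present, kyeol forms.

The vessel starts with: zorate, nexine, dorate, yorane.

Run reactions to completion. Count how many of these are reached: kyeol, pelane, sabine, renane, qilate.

nexine and dorate present → sabine forms (Rx 3).
yorane and nexine present → selane forms (Rx 6).
selane and dorate present → bryate forms (Rx 5).
nexine and bryate present → pelane forms (Rx 8).
kyeol would need renane and yorane (Rx 9), but renane never forms.
pelane: reached.
sabine: reached.
No rule produces renane, and it is not given.
qilate would need yorane, selane, and zoride (Rx 4), but zoride never forms.
Reached: pelane and sabine — 2 of the 5.

2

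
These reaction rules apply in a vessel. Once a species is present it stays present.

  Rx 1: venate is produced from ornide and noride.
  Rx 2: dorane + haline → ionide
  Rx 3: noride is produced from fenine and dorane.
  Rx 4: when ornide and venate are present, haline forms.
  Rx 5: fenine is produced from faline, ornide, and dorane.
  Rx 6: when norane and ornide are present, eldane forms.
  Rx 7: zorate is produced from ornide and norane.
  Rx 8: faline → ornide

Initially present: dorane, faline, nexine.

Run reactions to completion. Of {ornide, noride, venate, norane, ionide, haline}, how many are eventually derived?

faline present → ornide forms (Rx 8).
faline, ornide, and dorane present → fenine forms (Rx 5).
fenine and dorane present → noride forms (Rx 3).
ornide and noride present → venate forms (Rx 1).
ornide and venate present → haline forms (Rx 4).
dorane and haline present → ionide forms (Rx 2).
ornide: reached.
noride: reached.
venate: reached.
No rule produces norane, and it is not given.
ionide: reached.
haline: reached.
Reached: ornide, noride, venate, ionide, and haline — 5 of the 6.

5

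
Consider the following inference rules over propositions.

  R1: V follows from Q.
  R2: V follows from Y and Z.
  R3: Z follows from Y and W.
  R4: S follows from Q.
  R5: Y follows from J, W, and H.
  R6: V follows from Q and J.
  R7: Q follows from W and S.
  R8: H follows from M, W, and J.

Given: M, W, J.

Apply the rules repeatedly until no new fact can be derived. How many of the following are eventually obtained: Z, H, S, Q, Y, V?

From M, W, and J, R8 gives H.
From J, W, and H, R5 gives Y.
From Y and W, R3 gives Z.
From Y and Z, R2 gives V.
Z: reached.
H: reached.
S would need Q (R4), but Q is never established.
Q would need W and S (R7), but S is never established.
Y: reached.
V: reached.
Reached: Z, H, Y, and V — 4 of the 6.

4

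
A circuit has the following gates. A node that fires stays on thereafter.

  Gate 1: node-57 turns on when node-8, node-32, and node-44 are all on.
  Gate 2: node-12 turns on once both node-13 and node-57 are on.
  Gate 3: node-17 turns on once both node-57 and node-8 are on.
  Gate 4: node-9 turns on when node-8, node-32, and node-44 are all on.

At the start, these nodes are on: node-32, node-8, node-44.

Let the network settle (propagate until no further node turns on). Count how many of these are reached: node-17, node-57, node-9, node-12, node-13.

3

node-8, node-32, and node-44 are on, so node-57 turns on (Gate 1).
node-8, node-32, and node-44 are on, so node-9 turns on (Gate 4).
Gate 3: node-57 and node-8 on → node-17 on.
node-17: reached.
node-57: reached.
node-9: reached.
node-12 would need node-13 and node-57 (Gate 2), but node-13 never turns on.
No rule produces node-13, and it is not given.
Reached: node-17, node-57, and node-9 — 3 of the 5.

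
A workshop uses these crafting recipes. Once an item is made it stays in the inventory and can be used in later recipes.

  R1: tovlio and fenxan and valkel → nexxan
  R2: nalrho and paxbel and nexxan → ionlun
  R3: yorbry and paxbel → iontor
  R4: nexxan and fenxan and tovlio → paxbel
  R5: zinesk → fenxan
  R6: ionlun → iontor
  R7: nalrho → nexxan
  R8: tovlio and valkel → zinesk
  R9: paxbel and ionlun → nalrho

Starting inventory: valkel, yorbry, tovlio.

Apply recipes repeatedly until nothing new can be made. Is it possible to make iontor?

Yes

tovlio and valkel → zinesk (R8).
Using R5, zinesk makes fenxan.
Using R1, tovlio, fenxan, and valkel make nexxan.
nexxan and fenxan and tovlio → paxbel (R4).
Using R3, yorbry and paxbel make iontor.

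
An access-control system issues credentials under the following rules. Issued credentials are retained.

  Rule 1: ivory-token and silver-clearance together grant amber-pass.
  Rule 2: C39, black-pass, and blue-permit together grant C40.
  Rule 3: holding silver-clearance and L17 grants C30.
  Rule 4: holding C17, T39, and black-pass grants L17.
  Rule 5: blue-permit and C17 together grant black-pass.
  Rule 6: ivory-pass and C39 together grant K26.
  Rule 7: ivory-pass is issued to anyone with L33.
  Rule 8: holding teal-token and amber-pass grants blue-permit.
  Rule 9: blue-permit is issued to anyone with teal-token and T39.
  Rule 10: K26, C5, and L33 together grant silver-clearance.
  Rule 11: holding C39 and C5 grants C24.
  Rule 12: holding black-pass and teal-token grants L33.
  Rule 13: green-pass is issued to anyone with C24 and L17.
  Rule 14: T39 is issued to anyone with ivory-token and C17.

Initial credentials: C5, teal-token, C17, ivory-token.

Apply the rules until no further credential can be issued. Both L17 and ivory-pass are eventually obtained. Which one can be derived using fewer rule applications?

L17: Holding ivory-token and C17 grants T39 (Rule 14). Holding teal-token and T39 grants blue-permit (Rule 9). Holding blue-permit and C17 grants black-pass (Rule 5). Holding C17, T39, and black-pass grants L17 (Rule 4). [4 rule applications]
ivory-pass: Holding ivory-token and C17 grants T39 (Rule 14). Holding teal-token and T39 grants blue-permit (Rule 9). Holding blue-permit and C17 grants black-pass (Rule 5). Holding black-pass and teal-token grants L33 (Rule 12). Holding L33 grants ivory-pass (Rule 7). [5 rule applications]
L17 needs fewer.

L17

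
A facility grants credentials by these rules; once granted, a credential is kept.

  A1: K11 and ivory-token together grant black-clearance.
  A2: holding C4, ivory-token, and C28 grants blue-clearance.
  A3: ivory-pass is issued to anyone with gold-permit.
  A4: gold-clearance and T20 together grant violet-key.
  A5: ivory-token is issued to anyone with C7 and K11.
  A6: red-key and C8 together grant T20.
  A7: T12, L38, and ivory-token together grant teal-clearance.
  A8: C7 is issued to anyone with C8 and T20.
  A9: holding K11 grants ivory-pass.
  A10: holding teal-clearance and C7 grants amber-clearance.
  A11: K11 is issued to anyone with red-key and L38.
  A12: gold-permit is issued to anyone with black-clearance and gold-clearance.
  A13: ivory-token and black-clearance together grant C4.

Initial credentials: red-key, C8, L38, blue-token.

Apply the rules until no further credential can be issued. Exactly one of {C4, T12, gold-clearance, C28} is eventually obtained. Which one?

Holding red-key and L38 grants K11 (A11).
Holding red-key and C8 grants T20 (A6).
Holding C8 and T20 grants C7 (A8).
Holding C7 and K11 grants ivory-token (A5).
Holding K11 and ivory-token grants black-clearance (A1).
Holding ivory-token and black-clearance grants C4 (A13).
No rule produces T12, and it is not given. No rule produces C28, and it is not given. No rule produces gold-clearance, and it is not given.

C4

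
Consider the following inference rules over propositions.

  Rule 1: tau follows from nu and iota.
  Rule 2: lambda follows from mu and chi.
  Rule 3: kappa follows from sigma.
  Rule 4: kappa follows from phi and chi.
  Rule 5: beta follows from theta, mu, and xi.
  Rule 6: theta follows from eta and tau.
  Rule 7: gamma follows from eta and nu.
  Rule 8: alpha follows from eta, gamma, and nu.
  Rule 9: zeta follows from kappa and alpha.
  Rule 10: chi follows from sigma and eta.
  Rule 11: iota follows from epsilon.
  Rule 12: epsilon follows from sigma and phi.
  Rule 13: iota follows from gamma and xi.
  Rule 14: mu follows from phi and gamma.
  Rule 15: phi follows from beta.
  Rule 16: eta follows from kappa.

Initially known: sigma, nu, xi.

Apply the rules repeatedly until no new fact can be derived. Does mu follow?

mu would need phi and gamma (Rule 14), but phi is never established.

No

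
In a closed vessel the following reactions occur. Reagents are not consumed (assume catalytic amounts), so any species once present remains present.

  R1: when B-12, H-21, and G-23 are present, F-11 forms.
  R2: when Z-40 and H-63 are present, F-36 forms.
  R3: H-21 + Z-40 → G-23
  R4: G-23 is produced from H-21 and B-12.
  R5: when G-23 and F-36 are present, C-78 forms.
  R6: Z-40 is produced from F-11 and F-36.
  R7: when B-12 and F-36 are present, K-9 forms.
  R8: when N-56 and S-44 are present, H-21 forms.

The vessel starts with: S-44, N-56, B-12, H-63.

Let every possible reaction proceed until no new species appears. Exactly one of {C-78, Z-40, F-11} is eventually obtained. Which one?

N-56 and S-44 present → H-21 forms (R8).
H-21 and B-12 present → G-23 forms (R4).
B-12, H-21, and G-23 present → F-11 forms (R1).
C-78 would need G-23 and F-36 (R5), but F-36 never forms. Z-40 would need F-11 and F-36 (R6), but F-36 never forms.

F-11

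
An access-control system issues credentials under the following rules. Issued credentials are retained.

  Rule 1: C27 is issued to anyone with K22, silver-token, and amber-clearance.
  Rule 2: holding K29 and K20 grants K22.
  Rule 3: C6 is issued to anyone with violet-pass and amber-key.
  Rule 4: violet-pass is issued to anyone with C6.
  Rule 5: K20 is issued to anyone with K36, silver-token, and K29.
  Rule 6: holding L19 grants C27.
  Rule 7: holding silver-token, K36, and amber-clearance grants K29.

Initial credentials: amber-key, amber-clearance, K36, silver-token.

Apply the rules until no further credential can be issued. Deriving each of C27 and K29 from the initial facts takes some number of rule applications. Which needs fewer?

K29

K29: Holding silver-token, K36, and amber-clearance grants K29 (Rule 7). [1 rule application]
C27: Holding silver-token, K36, and amber-clearance grants K29 (Rule 7). Holding K36, silver-token, and K29 grants K20 (Rule 5). Holding K29 and K20 grants K22 (Rule 2). Holding K22, silver-token, and amber-clearance grants C27 (Rule 1). [4 rule applications]
K29 needs fewer.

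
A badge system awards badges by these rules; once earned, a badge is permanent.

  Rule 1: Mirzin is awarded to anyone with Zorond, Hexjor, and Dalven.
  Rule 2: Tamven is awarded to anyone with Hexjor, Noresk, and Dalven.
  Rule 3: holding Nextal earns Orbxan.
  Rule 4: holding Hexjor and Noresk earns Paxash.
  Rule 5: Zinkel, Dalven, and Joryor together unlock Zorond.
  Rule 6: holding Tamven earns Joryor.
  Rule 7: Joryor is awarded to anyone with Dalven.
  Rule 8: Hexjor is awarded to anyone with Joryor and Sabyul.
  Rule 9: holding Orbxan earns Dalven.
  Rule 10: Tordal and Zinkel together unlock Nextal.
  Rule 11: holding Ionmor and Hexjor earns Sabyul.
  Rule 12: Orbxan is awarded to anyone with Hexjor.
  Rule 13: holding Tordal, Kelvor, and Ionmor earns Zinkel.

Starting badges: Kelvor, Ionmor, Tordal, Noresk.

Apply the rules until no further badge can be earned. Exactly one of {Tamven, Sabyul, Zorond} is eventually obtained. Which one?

Zorond

With Tordal, Kelvor, and Ionmor, Zinkel is earned (Rule 13).
With Tordal and Zinkel, Nextal is earned (Rule 10).
With Nextal, Orbxan is earned (Rule 3).
With Orbxan, Dalven is earned (Rule 9).
With Dalven, Joryor is earned (Rule 7).
With Zinkel, Dalven, and Joryor, Zorond is earned (Rule 5).
Tamven would need Hexjor, Noresk, and Dalven (Rule 2), but Hexjor is never earned. Sabyul would need Ionmor and Hexjor (Rule 11), but Hexjor is never earned.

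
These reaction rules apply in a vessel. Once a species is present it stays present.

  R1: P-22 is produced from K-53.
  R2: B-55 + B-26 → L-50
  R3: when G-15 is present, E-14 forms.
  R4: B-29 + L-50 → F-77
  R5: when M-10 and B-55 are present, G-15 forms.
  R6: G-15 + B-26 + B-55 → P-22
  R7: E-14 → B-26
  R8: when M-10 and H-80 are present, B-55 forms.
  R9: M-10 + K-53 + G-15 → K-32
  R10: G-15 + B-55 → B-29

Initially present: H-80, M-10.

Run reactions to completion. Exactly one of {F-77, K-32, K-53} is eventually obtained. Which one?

M-10 and H-80 present → B-55 forms (R8).
M-10 and B-55 present → G-15 forms (R5).
G-15 and B-55 present → B-29 forms (R10).
G-15 present → E-14 forms (R3).
E-14 present → B-26 forms (R7).
B-55 and B-26 present → L-50 forms (R2).
B-29 and L-50 present → F-77 forms (R4).
K-32 would need M-10, K-53, and G-15 (R9), but K-53 never forms. No rule produces K-53, and it is not given.

F-77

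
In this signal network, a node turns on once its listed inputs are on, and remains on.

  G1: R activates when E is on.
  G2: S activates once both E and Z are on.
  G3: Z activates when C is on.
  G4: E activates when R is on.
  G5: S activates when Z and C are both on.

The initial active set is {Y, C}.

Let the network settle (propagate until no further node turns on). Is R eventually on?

R would need E (G1), but E never turns on.

No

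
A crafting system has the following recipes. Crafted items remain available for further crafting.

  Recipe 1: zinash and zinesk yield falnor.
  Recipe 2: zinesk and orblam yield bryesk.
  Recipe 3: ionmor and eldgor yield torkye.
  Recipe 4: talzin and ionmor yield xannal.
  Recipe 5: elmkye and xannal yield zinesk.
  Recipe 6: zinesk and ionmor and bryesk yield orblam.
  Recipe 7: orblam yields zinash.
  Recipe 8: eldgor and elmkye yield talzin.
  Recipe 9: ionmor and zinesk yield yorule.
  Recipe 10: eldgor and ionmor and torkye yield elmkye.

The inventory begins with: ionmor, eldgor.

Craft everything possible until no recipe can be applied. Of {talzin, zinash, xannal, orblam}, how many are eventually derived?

ionmor and eldgor → torkye (Recipe 3).
Using Recipe 10, eldgor, ionmor, and torkye make elmkye.
Using Recipe 8, eldgor and elmkye make talzin.
Using Recipe 4, talzin and ionmor make xannal.
talzin: reached.
zinash would need orblam (Recipe 7), but orblam is never obtained.
xannal: reached.
orblam would need zinesk, ionmor, and bryesk (Recipe 6), but bryesk is never obtained.
Reached: talzin and xannal — 2 of the 4.

2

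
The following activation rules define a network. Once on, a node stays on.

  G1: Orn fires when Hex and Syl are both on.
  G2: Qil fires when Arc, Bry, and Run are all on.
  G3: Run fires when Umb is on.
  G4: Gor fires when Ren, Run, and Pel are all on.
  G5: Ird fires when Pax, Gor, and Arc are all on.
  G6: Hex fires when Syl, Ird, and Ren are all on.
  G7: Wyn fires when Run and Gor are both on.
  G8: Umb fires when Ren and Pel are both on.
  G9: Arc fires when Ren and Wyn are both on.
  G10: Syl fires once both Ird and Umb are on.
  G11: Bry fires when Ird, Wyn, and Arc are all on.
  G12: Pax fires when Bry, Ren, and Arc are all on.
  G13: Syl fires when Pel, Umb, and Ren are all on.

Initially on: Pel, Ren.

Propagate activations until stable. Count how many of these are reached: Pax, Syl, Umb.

2

G8: Ren and Pel on → Umb on.
G13: Pel, Umb, and Ren on → Syl on.
Pax would need Bry, Ren, and Arc (G12), but Bry never turns on.
Syl: reached.
Umb: reached.
Reached: Syl and Umb — 2 of the 3.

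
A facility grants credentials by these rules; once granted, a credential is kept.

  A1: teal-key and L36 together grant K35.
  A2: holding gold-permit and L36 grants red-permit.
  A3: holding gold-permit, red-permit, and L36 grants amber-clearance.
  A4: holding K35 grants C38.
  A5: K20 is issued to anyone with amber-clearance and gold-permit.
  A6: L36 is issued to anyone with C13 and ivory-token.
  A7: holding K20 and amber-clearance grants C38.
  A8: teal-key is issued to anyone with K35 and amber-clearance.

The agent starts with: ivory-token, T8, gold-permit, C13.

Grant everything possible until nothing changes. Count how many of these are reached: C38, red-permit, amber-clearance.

Holding C13 and ivory-token grants L36 (A6).
Holding gold-permit and L36 grants red-permit (A2).
Holding gold-permit, red-permit, and L36 grants amber-clearance (A3).
Holding amber-clearance and gold-permit grants K20 (A5).
Holding K20 and amber-clearance grants C38 (A7).
C38: reached.
red-permit: reached.
amber-clearance: reached.
All 3 are reached.

3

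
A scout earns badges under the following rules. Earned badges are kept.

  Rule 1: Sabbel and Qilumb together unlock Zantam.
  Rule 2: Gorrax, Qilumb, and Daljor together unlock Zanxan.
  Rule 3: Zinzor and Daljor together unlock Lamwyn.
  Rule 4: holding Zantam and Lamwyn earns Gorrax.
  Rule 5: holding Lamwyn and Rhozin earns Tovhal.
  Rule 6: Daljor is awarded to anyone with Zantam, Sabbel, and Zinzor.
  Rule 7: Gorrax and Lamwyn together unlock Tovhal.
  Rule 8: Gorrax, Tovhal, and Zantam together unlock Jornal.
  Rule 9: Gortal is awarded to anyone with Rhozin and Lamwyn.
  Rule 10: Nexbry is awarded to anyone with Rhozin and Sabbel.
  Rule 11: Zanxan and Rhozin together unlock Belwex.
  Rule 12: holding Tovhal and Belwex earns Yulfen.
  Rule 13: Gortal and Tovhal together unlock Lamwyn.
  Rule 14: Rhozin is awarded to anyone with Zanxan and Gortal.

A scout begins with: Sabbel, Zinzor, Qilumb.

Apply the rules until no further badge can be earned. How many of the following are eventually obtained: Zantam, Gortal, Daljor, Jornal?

3

With Sabbel and Qilumb, Zantam is earned (Rule 1).
With Zantam, Sabbel, and Zinzor, Daljor is earned (Rule 6).
With Zinzor and Daljor, Lamwyn is earned (Rule 3).
With Zantam and Lamwyn, Gorrax is earned (Rule 4).
With Gorrax and Lamwyn, Tovhal is earned (Rule 7).
With Gorrax, Tovhal, and Zantam, Jornal is earned (Rule 8).
Zantam: reached.
Gortal would need Rhozin and Lamwyn (Rule 9), but Rhozin is never earned.
Daljor: reached.
Jornal: reached.
Reached: Zantam, Daljor, and Jornal — 3 of the 4.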